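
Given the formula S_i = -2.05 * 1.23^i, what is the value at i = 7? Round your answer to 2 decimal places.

S_7 = -2.05 * 1.23^7 ≈ -2.05 * 4.2593 ≈ -8.73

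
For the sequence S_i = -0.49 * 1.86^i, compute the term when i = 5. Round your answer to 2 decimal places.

S_5 = -0.49 * 1.86^5 ≈ -0.49 * 22.262 ≈ -10.91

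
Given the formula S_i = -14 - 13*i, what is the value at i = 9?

S_9 = -14 + -13*9 = -14 + -117 = -131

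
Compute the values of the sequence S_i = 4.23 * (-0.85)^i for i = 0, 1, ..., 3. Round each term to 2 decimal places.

This is a geometric sequence.
i=0: S_0 = 4.23 * (-0.85)^0 = 4.23
i=1: S_1 = 4.23 * (-0.85)^1 ≈ -3.6
i=2: S_2 = 4.23 * (-0.85)^2 ≈ 3.06
i=3: S_3 = 4.23 * (-0.85)^3 ≈ -2.6
The first 4 terms are: [4.23, -3.6, 3.06, -2.6]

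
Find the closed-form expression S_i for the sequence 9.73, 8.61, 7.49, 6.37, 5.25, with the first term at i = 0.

Check differences: 8.61 - 9.73 = -1.12
7.49 - 8.61 = -1.12
Common difference d = -1.12.
First term a = 9.73.
Formula: S_i = 9.73 - 1.12*i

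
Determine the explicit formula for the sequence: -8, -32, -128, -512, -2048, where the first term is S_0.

Check ratios: -32 / -8 = 4.0
Common ratio r = 4.
First term a = -8.
Formula: S_i = -8 * 4^i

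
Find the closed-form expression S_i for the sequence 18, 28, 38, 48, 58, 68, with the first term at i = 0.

Check differences: 28 - 18 = 10
38 - 28 = 10
Common difference d = 10.
First term a = 18.
Formula: S_i = 18 + 10*i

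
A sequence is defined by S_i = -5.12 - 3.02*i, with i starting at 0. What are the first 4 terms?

This is an arithmetic sequence.
i=0: S_0 = -5.12 + -3.02*0 = -5.12
i=1: S_1 = -5.12 + -3.02*1 = -8.14
i=2: S_2 = -5.12 + -3.02*2 = -11.16
i=3: S_3 = -5.12 + -3.02*3 = -14.18
The first 4 terms are: [-5.12, -8.14, -11.16, -14.18]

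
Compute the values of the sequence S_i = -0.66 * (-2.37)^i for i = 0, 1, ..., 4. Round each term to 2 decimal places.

This is a geometric sequence.
i=0: S_0 = -0.66 * (-2.37)^0 = -0.66
i=1: S_1 = -0.66 * (-2.37)^1 ≈ 1.56
i=2: S_2 = -0.66 * (-2.37)^2 ≈ -3.71
i=3: S_3 = -0.66 * (-2.37)^3 ≈ 8.79
i=4: S_4 = -0.66 * (-2.37)^4 ≈ -20.82
The first 5 terms are: [-0.66, 1.56, -3.71, 8.79, -20.82]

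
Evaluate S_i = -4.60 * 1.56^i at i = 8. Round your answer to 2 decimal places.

S_8 = -4.6 * 1.56^8 ≈ -4.6 * 35.0749 ≈ -161.34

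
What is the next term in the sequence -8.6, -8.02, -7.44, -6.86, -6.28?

Differences: -8.02 - -8.6 = 0.58
This is an arithmetic sequence with common difference d = 0.58.
Next term = -6.28 + 0.58 = -5.7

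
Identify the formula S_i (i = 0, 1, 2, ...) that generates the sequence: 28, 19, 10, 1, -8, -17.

Check differences: 19 - 28 = -9
10 - 19 = -9
Common difference d = -9.
First term a = 28.
Formula: S_i = 28 - 9*i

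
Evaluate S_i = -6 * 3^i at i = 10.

S_10 = -6 * 3^10 = -6 * 59049 = -354294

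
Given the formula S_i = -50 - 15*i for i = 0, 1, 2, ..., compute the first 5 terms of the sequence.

This is an arithmetic sequence.
i=0: S_0 = -50 + -15*0 = -50
i=1: S_1 = -50 + -15*1 = -65
i=2: S_2 = -50 + -15*2 = -80
i=3: S_3 = -50 + -15*3 = -95
i=4: S_4 = -50 + -15*4 = -110
The first 5 terms are: [-50, -65, -80, -95, -110]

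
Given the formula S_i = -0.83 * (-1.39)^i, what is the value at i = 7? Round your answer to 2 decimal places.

S_7 = -0.83 * (-1.39)^7 ≈ -0.83 * -10.0254 ≈ 8.32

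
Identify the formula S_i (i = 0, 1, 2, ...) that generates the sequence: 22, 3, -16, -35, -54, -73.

Check differences: 3 - 22 = -19
-16 - 3 = -19
Common difference d = -19.
First term a = 22.
Formula: S_i = 22 - 19*i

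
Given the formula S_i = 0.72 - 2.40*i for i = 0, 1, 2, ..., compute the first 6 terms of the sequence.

This is an arithmetic sequence.
i=0: S_0 = 0.72 + -2.4*0 = 0.72
i=1: S_1 = 0.72 + -2.4*1 = -1.68
i=2: S_2 = 0.72 + -2.4*2 = -4.08
i=3: S_3 = 0.72 + -2.4*3 = -6.48
i=4: S_4 = 0.72 + -2.4*4 = -8.88
i=5: S_5 = 0.72 + -2.4*5 = -11.28
The first 6 terms are: [0.72, -1.68, -4.08, -6.48, -8.88, -11.28]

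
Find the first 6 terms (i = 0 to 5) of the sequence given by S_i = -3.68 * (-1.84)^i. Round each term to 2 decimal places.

This is a geometric sequence.
i=0: S_0 = -3.68 * (-1.84)^0 = -3.68
i=1: S_1 = -3.68 * (-1.84)^1 ≈ 6.77
i=2: S_2 = -3.68 * (-1.84)^2 ≈ -12.46
i=3: S_3 = -3.68 * (-1.84)^3 ≈ 22.92
i=4: S_4 = -3.68 * (-1.84)^4 ≈ -42.18
i=5: S_5 = -3.68 * (-1.84)^5 ≈ 77.61
The first 6 terms are: [-3.68, 6.77, -12.46, 22.92, -42.18, 77.61]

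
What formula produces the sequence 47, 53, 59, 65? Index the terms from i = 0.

Check differences: 53 - 47 = 6
59 - 53 = 6
Common difference d = 6.
First term a = 47.
Formula: S_i = 47 + 6*i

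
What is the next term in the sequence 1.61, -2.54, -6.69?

Differences: -2.54 - 1.61 = -4.15
This is an arithmetic sequence with common difference d = -4.15.
Next term = -6.69 + -4.15 = -10.84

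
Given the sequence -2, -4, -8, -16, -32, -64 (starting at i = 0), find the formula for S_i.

Check ratios: -4 / -2 = 2.0
Common ratio r = 2.
First term a = -2.
Formula: S_i = -2 * 2^i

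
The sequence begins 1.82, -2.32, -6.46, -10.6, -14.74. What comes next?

Differences: -2.32 - 1.82 = -4.14
This is an arithmetic sequence with common difference d = -4.14.
Next term = -14.74 + -4.14 = -18.88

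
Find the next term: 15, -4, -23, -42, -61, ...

Differences: -4 - 15 = -19
This is an arithmetic sequence with common difference d = -19.
Next term = -61 + -19 = -80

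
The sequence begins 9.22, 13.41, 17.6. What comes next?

Differences: 13.41 - 9.22 = 4.19
This is an arithmetic sequence with common difference d = 4.19.
Next term = 17.6 + 4.19 = 21.79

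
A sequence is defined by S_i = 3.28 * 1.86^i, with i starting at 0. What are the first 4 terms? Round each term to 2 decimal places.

This is a geometric sequence.
i=0: S_0 = 3.28 * 1.86^0 = 3.28
i=1: S_1 = 3.28 * 1.86^1 ≈ 6.1
i=2: S_2 = 3.28 * 1.86^2 ≈ 11.35
i=3: S_3 = 3.28 * 1.86^3 ≈ 21.11
The first 4 terms are: [3.28, 6.1, 11.35, 21.11]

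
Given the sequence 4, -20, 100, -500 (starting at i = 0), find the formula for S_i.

Check ratios: -20 / 4 = -5.0
Common ratio r = -5.
First term a = 4.
Formula: S_i = 4 * (-5)^i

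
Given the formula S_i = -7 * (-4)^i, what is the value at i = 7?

S_7 = -7 * (-4)^7 = -7 * -16384 = 114688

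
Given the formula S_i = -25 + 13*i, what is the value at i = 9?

S_9 = -25 + 13*9 = -25 + 117 = 92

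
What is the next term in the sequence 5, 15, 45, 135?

Ratios: 15 / 5 = 3.0
This is a geometric sequence with common ratio r = 3.
Next term = 135 * 3 = 405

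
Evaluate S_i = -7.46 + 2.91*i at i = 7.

S_7 = -7.46 + 2.91*7 = -7.46 + 20.37 = 12.91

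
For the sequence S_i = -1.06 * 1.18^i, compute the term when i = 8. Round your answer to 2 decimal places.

S_8 = -1.06 * 1.18^8 ≈ -1.06 * 3.7589 ≈ -3.98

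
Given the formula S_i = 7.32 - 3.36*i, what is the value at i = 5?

S_5 = 7.32 + -3.36*5 = 7.32 + -16.8 = -9.48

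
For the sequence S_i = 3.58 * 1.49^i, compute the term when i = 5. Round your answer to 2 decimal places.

S_5 = 3.58 * 1.49^5 ≈ 3.58 * 7.344 ≈ 26.29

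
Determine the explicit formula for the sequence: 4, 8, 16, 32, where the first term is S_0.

Check ratios: 8 / 4 = 2.0
Common ratio r = 2.
First term a = 4.
Formula: S_i = 4 * 2^i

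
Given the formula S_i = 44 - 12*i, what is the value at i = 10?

S_10 = 44 + -12*10 = 44 + -120 = -76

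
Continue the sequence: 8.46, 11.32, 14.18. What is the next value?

Differences: 11.32 - 8.46 = 2.86
This is an arithmetic sequence with common difference d = 2.86.
Next term = 14.18 + 2.86 = 17.04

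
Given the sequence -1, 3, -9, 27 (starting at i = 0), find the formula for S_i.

Check ratios: 3 / -1 = -3.0
Common ratio r = -3.
First term a = -1.
Formula: S_i = -1 * (-3)^i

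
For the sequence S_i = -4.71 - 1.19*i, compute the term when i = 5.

S_5 = -4.71 + -1.19*5 = -4.71 + -5.95 = -10.66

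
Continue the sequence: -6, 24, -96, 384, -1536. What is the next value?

Ratios: 24 / -6 = -4.0
This is a geometric sequence with common ratio r = -4.
Next term = -1536 * -4 = 6144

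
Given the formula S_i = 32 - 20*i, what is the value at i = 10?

S_10 = 32 + -20*10 = 32 + -200 = -168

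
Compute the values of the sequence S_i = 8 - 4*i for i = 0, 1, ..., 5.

This is an arithmetic sequence.
i=0: S_0 = 8 + -4*0 = 8
i=1: S_1 = 8 + -4*1 = 4
i=2: S_2 = 8 + -4*2 = 0
i=3: S_3 = 8 + -4*3 = -4
i=4: S_4 = 8 + -4*4 = -8
i=5: S_5 = 8 + -4*5 = -12
The first 6 terms are: [8, 4, 0, -4, -8, -12]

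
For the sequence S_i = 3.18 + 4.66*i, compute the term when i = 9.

S_9 = 3.18 + 4.66*9 = 3.18 + 41.94 = 45.12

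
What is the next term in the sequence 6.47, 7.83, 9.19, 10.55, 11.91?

Differences: 7.83 - 6.47 = 1.36
This is an arithmetic sequence with common difference d = 1.36.
Next term = 11.91 + 1.36 = 13.27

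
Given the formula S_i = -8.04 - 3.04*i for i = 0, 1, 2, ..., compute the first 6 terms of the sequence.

This is an arithmetic sequence.
i=0: S_0 = -8.04 + -3.04*0 = -8.04
i=1: S_1 = -8.04 + -3.04*1 = -11.08
i=2: S_2 = -8.04 + -3.04*2 = -14.12
i=3: S_3 = -8.04 + -3.04*3 = -17.16
i=4: S_4 = -8.04 + -3.04*4 = -20.2
i=5: S_5 = -8.04 + -3.04*5 = -23.24
The first 6 terms are: [-8.04, -11.08, -14.12, -17.16, -20.2, -23.24]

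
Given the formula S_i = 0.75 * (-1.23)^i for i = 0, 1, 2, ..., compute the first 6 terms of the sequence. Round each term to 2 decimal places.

This is a geometric sequence.
i=0: S_0 = 0.75 * (-1.23)^0 = 0.75
i=1: S_1 = 0.75 * (-1.23)^1 ≈ -0.92
i=2: S_2 = 0.75 * (-1.23)^2 ≈ 1.13
i=3: S_3 = 0.75 * (-1.23)^3 ≈ -1.4
i=4: S_4 = 0.75 * (-1.23)^4 ≈ 1.72
i=5: S_5 = 0.75 * (-1.23)^5 ≈ -2.11
The first 6 terms are: [0.75, -0.92, 1.13, -1.4, 1.72, -2.11]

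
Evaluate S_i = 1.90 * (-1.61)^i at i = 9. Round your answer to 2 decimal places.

S_9 = 1.9 * (-1.61)^9 ≈ 1.9 * -72.683 ≈ -138.1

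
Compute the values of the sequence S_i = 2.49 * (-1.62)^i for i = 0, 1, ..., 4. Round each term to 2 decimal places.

This is a geometric sequence.
i=0: S_0 = 2.49 * (-1.62)^0 = 2.49
i=1: S_1 = 2.49 * (-1.62)^1 ≈ -4.03
i=2: S_2 = 2.49 * (-1.62)^2 ≈ 6.53
i=3: S_3 = 2.49 * (-1.62)^3 ≈ -10.59
i=4: S_4 = 2.49 * (-1.62)^4 ≈ 17.15
The first 5 terms are: [2.49, -4.03, 6.53, -10.59, 17.15]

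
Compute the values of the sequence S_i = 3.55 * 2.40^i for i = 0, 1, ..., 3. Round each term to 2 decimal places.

This is a geometric sequence.
i=0: S_0 = 3.55 * 2.4^0 = 3.55
i=1: S_1 = 3.55 * 2.4^1 = 8.52
i=2: S_2 = 3.55 * 2.4^2 ≈ 20.45
i=3: S_3 = 3.55 * 2.4^3 ≈ 49.08
The first 4 terms are: [3.55, 8.52, 20.45, 49.08]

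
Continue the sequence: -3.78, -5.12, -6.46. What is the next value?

Differences: -5.12 - -3.78 = -1.34
This is an arithmetic sequence with common difference d = -1.34.
Next term = -6.46 + -1.34 = -7.8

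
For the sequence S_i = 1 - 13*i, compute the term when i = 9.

S_9 = 1 + -13*9 = 1 + -117 = -116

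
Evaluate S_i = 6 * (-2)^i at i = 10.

S_10 = 6 * (-2)^10 = 6 * 1024 = 6144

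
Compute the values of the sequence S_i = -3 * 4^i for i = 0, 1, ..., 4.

This is a geometric sequence.
i=0: S_0 = -3 * 4^0 = -3
i=1: S_1 = -3 * 4^1 = -12
i=2: S_2 = -3 * 4^2 = -48
i=3: S_3 = -3 * 4^3 = -192
i=4: S_4 = -3 * 4^4 = -768
The first 5 terms are: [-3, -12, -48, -192, -768]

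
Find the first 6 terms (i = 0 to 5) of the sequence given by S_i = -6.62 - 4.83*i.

This is an arithmetic sequence.
i=0: S_0 = -6.62 + -4.83*0 = -6.62
i=1: S_1 = -6.62 + -4.83*1 = -11.45
i=2: S_2 = -6.62 + -4.83*2 = -16.28
i=3: S_3 = -6.62 + -4.83*3 = -21.11
i=4: S_4 = -6.62 + -4.83*4 = -25.94
i=5: S_5 = -6.62 + -4.83*5 = -30.77
The first 6 terms are: [-6.62, -11.45, -16.28, -21.11, -25.94, -30.77]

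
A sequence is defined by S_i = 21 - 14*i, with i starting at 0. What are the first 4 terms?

This is an arithmetic sequence.
i=0: S_0 = 21 + -14*0 = 21
i=1: S_1 = 21 + -14*1 = 7
i=2: S_2 = 21 + -14*2 = -7
i=3: S_3 = 21 + -14*3 = -21
The first 4 terms are: [21, 7, -7, -21]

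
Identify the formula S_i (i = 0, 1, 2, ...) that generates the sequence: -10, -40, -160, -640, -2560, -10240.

Check ratios: -40 / -10 = 4.0
Common ratio r = 4.
First term a = -10.
Formula: S_i = -10 * 4^i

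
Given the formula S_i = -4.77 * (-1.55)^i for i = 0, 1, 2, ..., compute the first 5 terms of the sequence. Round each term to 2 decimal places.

This is a geometric sequence.
i=0: S_0 = -4.77 * (-1.55)^0 = -4.77
i=1: S_1 = -4.77 * (-1.55)^1 ≈ 7.39
i=2: S_2 = -4.77 * (-1.55)^2 ≈ -11.46
i=3: S_3 = -4.77 * (-1.55)^3 ≈ 17.76
i=4: S_4 = -4.77 * (-1.55)^4 ≈ -27.53
The first 5 terms are: [-4.77, 7.39, -11.46, 17.76, -27.53]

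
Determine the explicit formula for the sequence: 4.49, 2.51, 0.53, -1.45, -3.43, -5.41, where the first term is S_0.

Check differences: 2.51 - 4.49 = -1.98
0.53 - 2.51 = -1.98
Common difference d = -1.98.
First term a = 4.49.
Formula: S_i = 4.49 - 1.98*i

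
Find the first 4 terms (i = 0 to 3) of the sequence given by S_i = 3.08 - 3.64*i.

This is an arithmetic sequence.
i=0: S_0 = 3.08 + -3.64*0 = 3.08
i=1: S_1 = 3.08 + -3.64*1 = -0.56
i=2: S_2 = 3.08 + -3.64*2 = -4.2
i=3: S_3 = 3.08 + -3.64*3 = -7.84
The first 4 terms are: [3.08, -0.56, -4.2, -7.84]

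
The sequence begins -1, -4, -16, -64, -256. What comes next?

Ratios: -4 / -1 = 4.0
This is a geometric sequence with common ratio r = 4.
Next term = -256 * 4 = -1024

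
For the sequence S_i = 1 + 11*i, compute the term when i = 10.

S_10 = 1 + 11*10 = 1 + 110 = 111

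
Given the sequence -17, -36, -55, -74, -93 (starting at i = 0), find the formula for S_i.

Check differences: -36 - -17 = -19
-55 - -36 = -19
Common difference d = -19.
First term a = -17.
Formula: S_i = -17 - 19*i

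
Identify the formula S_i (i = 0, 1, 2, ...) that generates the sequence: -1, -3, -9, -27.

Check ratios: -3 / -1 = 3.0
Common ratio r = 3.
First term a = -1.
Formula: S_i = -1 * 3^i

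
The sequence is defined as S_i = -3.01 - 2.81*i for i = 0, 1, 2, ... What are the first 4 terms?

This is an arithmetic sequence.
i=0: S_0 = -3.01 + -2.81*0 = -3.01
i=1: S_1 = -3.01 + -2.81*1 = -5.82
i=2: S_2 = -3.01 + -2.81*2 = -8.63
i=3: S_3 = -3.01 + -2.81*3 = -11.44
The first 4 terms are: [-3.01, -5.82, -8.63, -11.44]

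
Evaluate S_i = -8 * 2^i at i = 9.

S_9 = -8 * 2^9 = -8 * 512 = -4096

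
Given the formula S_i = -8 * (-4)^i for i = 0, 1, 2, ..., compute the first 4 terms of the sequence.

This is a geometric sequence.
i=0: S_0 = -8 * (-4)^0 = -8
i=1: S_1 = -8 * (-4)^1 = 32
i=2: S_2 = -8 * (-4)^2 = -128
i=3: S_3 = -8 * (-4)^3 = 512
The first 4 terms are: [-8, 32, -128, 512]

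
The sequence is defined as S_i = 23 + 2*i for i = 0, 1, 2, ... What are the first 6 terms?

This is an arithmetic sequence.
i=0: S_0 = 23 + 2*0 = 23
i=1: S_1 = 23 + 2*1 = 25
i=2: S_2 = 23 + 2*2 = 27
i=3: S_3 = 23 + 2*3 = 29
i=4: S_4 = 23 + 2*4 = 31
i=5: S_5 = 23 + 2*5 = 33
The first 6 terms are: [23, 25, 27, 29, 31, 33]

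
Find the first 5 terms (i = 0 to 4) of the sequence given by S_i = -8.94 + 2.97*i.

This is an arithmetic sequence.
i=0: S_0 = -8.94 + 2.97*0 = -8.94
i=1: S_1 = -8.94 + 2.97*1 = -5.97
i=2: S_2 = -8.94 + 2.97*2 = -3.0
i=3: S_3 = -8.94 + 2.97*3 = -0.03
i=4: S_4 = -8.94 + 2.97*4 = 2.94
The first 5 terms are: [-8.94, -5.97, -3.0, -0.03, 2.94]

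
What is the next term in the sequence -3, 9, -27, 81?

Ratios: 9 / -3 = -3.0
This is a geometric sequence with common ratio r = -3.
Next term = 81 * -3 = -243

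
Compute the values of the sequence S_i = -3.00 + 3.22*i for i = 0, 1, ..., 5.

This is an arithmetic sequence.
i=0: S_0 = -3.0 + 3.22*0 = -3.0
i=1: S_1 = -3.0 + 3.22*1 = 0.22
i=2: S_2 = -3.0 + 3.22*2 = 3.44
i=3: S_3 = -3.0 + 3.22*3 = 6.66
i=4: S_4 = -3.0 + 3.22*4 = 9.88
i=5: S_5 = -3.0 + 3.22*5 = 13.1
The first 6 terms are: [-3.0, 0.22, 3.44, 6.66, 9.88, 13.1]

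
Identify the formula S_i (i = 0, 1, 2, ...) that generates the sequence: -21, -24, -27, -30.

Check differences: -24 - -21 = -3
-27 - -24 = -3
Common difference d = -3.
First term a = -21.
Formula: S_i = -21 - 3*i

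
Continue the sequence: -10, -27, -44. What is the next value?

Differences: -27 - -10 = -17
This is an arithmetic sequence with common difference d = -17.
Next term = -44 + -17 = -61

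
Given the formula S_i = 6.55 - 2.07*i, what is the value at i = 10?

S_10 = 6.55 + -2.07*10 = 6.55 + -20.7 = -14.15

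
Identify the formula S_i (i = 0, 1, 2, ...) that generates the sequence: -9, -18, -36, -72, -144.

Check ratios: -18 / -9 = 2.0
Common ratio r = 2.
First term a = -9.
Formula: S_i = -9 * 2^i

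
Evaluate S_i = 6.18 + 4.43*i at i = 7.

S_7 = 6.18 + 4.43*7 = 6.18 + 31.01 = 37.19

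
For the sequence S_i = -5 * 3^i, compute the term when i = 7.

S_7 = -5 * 3^7 = -5 * 2187 = -10935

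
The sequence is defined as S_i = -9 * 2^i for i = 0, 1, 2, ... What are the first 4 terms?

This is a geometric sequence.
i=0: S_0 = -9 * 2^0 = -9
i=1: S_1 = -9 * 2^1 = -18
i=2: S_2 = -9 * 2^2 = -36
i=3: S_3 = -9 * 2^3 = -72
The first 4 terms are: [-9, -18, -36, -72]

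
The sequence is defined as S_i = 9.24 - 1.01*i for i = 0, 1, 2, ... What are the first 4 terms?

This is an arithmetic sequence.
i=0: S_0 = 9.24 + -1.01*0 = 9.24
i=1: S_1 = 9.24 + -1.01*1 = 8.23
i=2: S_2 = 9.24 + -1.01*2 = 7.22
i=3: S_3 = 9.24 + -1.01*3 = 6.21
The first 4 terms are: [9.24, 8.23, 7.22, 6.21]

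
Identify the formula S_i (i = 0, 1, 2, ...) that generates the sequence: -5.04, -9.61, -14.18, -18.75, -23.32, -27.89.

Check differences: -9.61 - -5.04 = -4.57
-14.18 - -9.61 = -4.57
Common difference d = -4.57.
First term a = -5.04.
Formula: S_i = -5.04 - 4.57*i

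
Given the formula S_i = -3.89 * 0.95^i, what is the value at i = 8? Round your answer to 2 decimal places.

S_8 = -3.89 * 0.95^8 ≈ -3.89 * 0.6634 ≈ -2.58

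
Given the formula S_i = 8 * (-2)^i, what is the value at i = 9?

S_9 = 8 * (-2)^9 = 8 * -512 = -4096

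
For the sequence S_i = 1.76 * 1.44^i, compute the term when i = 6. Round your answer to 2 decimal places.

S_6 = 1.76 * 1.44^6 ≈ 1.76 * 8.9161 ≈ 15.69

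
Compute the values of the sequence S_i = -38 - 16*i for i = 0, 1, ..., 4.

This is an arithmetic sequence.
i=0: S_0 = -38 + -16*0 = -38
i=1: S_1 = -38 + -16*1 = -54
i=2: S_2 = -38 + -16*2 = -70
i=3: S_3 = -38 + -16*3 = -86
i=4: S_4 = -38 + -16*4 = -102
The first 5 terms are: [-38, -54, -70, -86, -102]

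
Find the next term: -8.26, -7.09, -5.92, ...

Differences: -7.09 - -8.26 = 1.17
This is an arithmetic sequence with common difference d = 1.17.
Next term = -5.92 + 1.17 = -4.75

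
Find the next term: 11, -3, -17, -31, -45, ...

Differences: -3 - 11 = -14
This is an arithmetic sequence with common difference d = -14.
Next term = -45 + -14 = -59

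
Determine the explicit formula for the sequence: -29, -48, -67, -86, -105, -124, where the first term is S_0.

Check differences: -48 - -29 = -19
-67 - -48 = -19
Common difference d = -19.
First term a = -29.
Formula: S_i = -29 - 19*i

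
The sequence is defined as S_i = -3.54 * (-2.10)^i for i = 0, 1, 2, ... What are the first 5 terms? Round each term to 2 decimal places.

This is a geometric sequence.
i=0: S_0 = -3.54 * (-2.1)^0 = -3.54
i=1: S_1 = -3.54 * (-2.1)^1 ≈ 7.43
i=2: S_2 = -3.54 * (-2.1)^2 ≈ -15.61
i=3: S_3 = -3.54 * (-2.1)^3 ≈ 32.78
i=4: S_4 = -3.54 * (-2.1)^4 ≈ -68.85
The first 5 terms are: [-3.54, 7.43, -15.61, 32.78, -68.85]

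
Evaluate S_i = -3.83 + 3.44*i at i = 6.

S_6 = -3.83 + 3.44*6 = -3.83 + 20.64 = 16.81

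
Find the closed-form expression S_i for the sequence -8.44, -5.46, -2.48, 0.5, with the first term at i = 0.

Check differences: -5.46 - -8.44 = 2.98
-2.48 - -5.46 = 2.98
Common difference d = 2.98.
First term a = -8.44.
Formula: S_i = -8.44 + 2.98*i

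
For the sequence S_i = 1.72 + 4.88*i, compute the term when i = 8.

S_8 = 1.72 + 4.88*8 = 1.72 + 39.04 = 40.76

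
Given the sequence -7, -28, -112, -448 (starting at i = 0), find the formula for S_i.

Check ratios: -28 / -7 = 4.0
Common ratio r = 4.
First term a = -7.
Formula: S_i = -7 * 4^i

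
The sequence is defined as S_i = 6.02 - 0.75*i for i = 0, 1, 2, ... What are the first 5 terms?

This is an arithmetic sequence.
i=0: S_0 = 6.02 + -0.75*0 = 6.02
i=1: S_1 = 6.02 + -0.75*1 = 5.27
i=2: S_2 = 6.02 + -0.75*2 = 4.52
i=3: S_3 = 6.02 + -0.75*3 = 3.77
i=4: S_4 = 6.02 + -0.75*4 = 3.02
The first 5 terms are: [6.02, 5.27, 4.52, 3.77, 3.02]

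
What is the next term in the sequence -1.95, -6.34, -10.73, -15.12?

Differences: -6.34 - -1.95 = -4.39
This is an arithmetic sequence with common difference d = -4.39.
Next term = -15.12 + -4.39 = -19.51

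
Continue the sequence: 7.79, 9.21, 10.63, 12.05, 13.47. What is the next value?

Differences: 9.21 - 7.79 = 1.42
This is an arithmetic sequence with common difference d = 1.42.
Next term = 13.47 + 1.42 = 14.89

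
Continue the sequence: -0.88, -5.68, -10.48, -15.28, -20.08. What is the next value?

Differences: -5.68 - -0.88 = -4.8
This is an arithmetic sequence with common difference d = -4.8.
Next term = -20.08 + -4.8 = -24.88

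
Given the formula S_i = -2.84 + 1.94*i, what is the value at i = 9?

S_9 = -2.84 + 1.94*9 = -2.84 + 17.46 = 14.62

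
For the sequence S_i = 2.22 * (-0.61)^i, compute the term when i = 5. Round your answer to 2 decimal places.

S_5 = 2.22 * (-0.61)^5 ≈ 2.22 * -0.0845 ≈ -0.19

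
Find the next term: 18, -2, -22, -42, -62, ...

Differences: -2 - 18 = -20
This is an arithmetic sequence with common difference d = -20.
Next term = -62 + -20 = -82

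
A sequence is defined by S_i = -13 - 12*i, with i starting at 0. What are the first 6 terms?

This is an arithmetic sequence.
i=0: S_0 = -13 + -12*0 = -13
i=1: S_1 = -13 + -12*1 = -25
i=2: S_2 = -13 + -12*2 = -37
i=3: S_3 = -13 + -12*3 = -49
i=4: S_4 = -13 + -12*4 = -61
i=5: S_5 = -13 + -12*5 = -73
The first 6 terms are: [-13, -25, -37, -49, -61, -73]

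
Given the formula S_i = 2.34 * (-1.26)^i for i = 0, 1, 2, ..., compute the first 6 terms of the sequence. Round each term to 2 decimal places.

This is a geometric sequence.
i=0: S_0 = 2.34 * (-1.26)^0 = 2.34
i=1: S_1 = 2.34 * (-1.26)^1 ≈ -2.95
i=2: S_2 = 2.34 * (-1.26)^2 ≈ 3.71
i=3: S_3 = 2.34 * (-1.26)^3 ≈ -4.68
i=4: S_4 = 2.34 * (-1.26)^4 ≈ 5.9
i=5: S_5 = 2.34 * (-1.26)^5 ≈ -7.43
The first 6 terms are: [2.34, -2.95, 3.71, -4.68, 5.9, -7.43]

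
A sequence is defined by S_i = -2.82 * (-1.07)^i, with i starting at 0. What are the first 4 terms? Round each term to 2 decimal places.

This is a geometric sequence.
i=0: S_0 = -2.82 * (-1.07)^0 = -2.82
i=1: S_1 = -2.82 * (-1.07)^1 ≈ 3.02
i=2: S_2 = -2.82 * (-1.07)^2 ≈ -3.23
i=3: S_3 = -2.82 * (-1.07)^3 ≈ 3.45
The first 4 terms are: [-2.82, 3.02, -3.23, 3.45]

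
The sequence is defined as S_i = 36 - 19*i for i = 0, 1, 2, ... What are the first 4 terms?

This is an arithmetic sequence.
i=0: S_0 = 36 + -19*0 = 36
i=1: S_1 = 36 + -19*1 = 17
i=2: S_2 = 36 + -19*2 = -2
i=3: S_3 = 36 + -19*3 = -21
The first 4 terms are: [36, 17, -2, -21]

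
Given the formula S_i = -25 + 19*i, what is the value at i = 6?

S_6 = -25 + 19*6 = -25 + 114 = 89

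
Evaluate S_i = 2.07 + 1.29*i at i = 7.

S_7 = 2.07 + 1.29*7 = 2.07 + 9.03 = 11.1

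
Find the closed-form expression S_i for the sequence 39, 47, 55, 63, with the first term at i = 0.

Check differences: 47 - 39 = 8
55 - 47 = 8
Common difference d = 8.
First term a = 39.
Formula: S_i = 39 + 8*i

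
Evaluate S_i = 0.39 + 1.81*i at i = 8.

S_8 = 0.39 + 1.81*8 = 0.39 + 14.48 = 14.87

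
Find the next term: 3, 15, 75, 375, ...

Ratios: 15 / 3 = 5.0
This is a geometric sequence with common ratio r = 5.
Next term = 375 * 5 = 1875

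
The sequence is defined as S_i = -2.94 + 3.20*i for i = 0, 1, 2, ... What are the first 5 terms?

This is an arithmetic sequence.
i=0: S_0 = -2.94 + 3.2*0 = -2.94
i=1: S_1 = -2.94 + 3.2*1 = 0.26
i=2: S_2 = -2.94 + 3.2*2 = 3.46
i=3: S_3 = -2.94 + 3.2*3 = 6.66
i=4: S_4 = -2.94 + 3.2*4 = 9.86
The first 5 terms are: [-2.94, 0.26, 3.46, 6.66, 9.86]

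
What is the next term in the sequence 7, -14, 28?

Ratios: -14 / 7 = -2.0
This is a geometric sequence with common ratio r = -2.
Next term = 28 * -2 = -56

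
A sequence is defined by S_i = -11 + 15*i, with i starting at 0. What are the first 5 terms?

This is an arithmetic sequence.
i=0: S_0 = -11 + 15*0 = -11
i=1: S_1 = -11 + 15*1 = 4
i=2: S_2 = -11 + 15*2 = 19
i=3: S_3 = -11 + 15*3 = 34
i=4: S_4 = -11 + 15*4 = 49
The first 5 terms are: [-11, 4, 19, 34, 49]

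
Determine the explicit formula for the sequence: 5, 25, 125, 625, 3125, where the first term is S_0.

Check ratios: 25 / 5 = 5.0
Common ratio r = 5.
First term a = 5.
Formula: S_i = 5 * 5^i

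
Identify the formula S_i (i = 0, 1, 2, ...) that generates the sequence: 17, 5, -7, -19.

Check differences: 5 - 17 = -12
-7 - 5 = -12
Common difference d = -12.
First term a = 17.
Formula: S_i = 17 - 12*i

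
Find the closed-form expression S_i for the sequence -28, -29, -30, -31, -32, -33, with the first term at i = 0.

Check differences: -29 - -28 = -1
-30 - -29 = -1
Common difference d = -1.
First term a = -28.
Formula: S_i = -28 - 1*i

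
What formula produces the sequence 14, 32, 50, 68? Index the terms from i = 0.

Check differences: 32 - 14 = 18
50 - 32 = 18
Common difference d = 18.
First term a = 14.
Formula: S_i = 14 + 18*i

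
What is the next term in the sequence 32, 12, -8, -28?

Differences: 12 - 32 = -20
This is an arithmetic sequence with common difference d = -20.
Next term = -28 + -20 = -48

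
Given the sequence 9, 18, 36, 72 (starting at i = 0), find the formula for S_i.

Check ratios: 18 / 9 = 2.0
Common ratio r = 2.
First term a = 9.
Formula: S_i = 9 * 2^i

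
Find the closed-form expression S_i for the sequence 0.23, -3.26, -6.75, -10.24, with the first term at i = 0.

Check differences: -3.26 - 0.23 = -3.49
-6.75 - -3.26 = -3.49
Common difference d = -3.49.
First term a = 0.23.
Formula: S_i = 0.23 - 3.49*i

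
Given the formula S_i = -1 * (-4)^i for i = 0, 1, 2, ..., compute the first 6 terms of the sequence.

This is a geometric sequence.
i=0: S_0 = -1 * (-4)^0 = -1
i=1: S_1 = -1 * (-4)^1 = 4
i=2: S_2 = -1 * (-4)^2 = -16
i=3: S_3 = -1 * (-4)^3 = 64
i=4: S_4 = -1 * (-4)^4 = -256
i=5: S_5 = -1 * (-4)^5 = 1024
The first 6 terms are: [-1, 4, -16, 64, -256, 1024]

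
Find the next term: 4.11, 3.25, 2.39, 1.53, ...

Differences: 3.25 - 4.11 = -0.86
This is an arithmetic sequence with common difference d = -0.86.
Next term = 1.53 + -0.86 = 0.67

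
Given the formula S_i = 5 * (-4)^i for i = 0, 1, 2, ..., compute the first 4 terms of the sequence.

This is a geometric sequence.
i=0: S_0 = 5 * (-4)^0 = 5
i=1: S_1 = 5 * (-4)^1 = -20
i=2: S_2 = 5 * (-4)^2 = 80
i=3: S_3 = 5 * (-4)^3 = -320
The first 4 terms are: [5, -20, 80, -320]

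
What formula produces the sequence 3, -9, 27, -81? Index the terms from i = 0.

Check ratios: -9 / 3 = -3.0
Common ratio r = -3.
First term a = 3.
Formula: S_i = 3 * (-3)^i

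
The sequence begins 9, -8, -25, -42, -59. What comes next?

Differences: -8 - 9 = -17
This is an arithmetic sequence with common difference d = -17.
Next term = -59 + -17 = -76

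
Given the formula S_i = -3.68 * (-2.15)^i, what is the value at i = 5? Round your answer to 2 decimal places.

S_5 = -3.68 * (-2.15)^5 ≈ -3.68 * -45.9401 ≈ 169.06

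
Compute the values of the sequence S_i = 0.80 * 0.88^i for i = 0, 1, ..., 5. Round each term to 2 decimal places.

This is a geometric sequence.
i=0: S_0 = 0.8 * 0.88^0 = 0.8
i=1: S_1 = 0.8 * 0.88^1 ≈ 0.7
i=2: S_2 = 0.8 * 0.88^2 ≈ 0.62
i=3: S_3 = 0.8 * 0.88^3 ≈ 0.55
i=4: S_4 = 0.8 * 0.88^4 ≈ 0.48
i=5: S_5 = 0.8 * 0.88^5 ≈ 0.42
The first 6 terms are: [0.8, 0.7, 0.62, 0.55, 0.48, 0.42]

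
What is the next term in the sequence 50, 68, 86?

Differences: 68 - 50 = 18
This is an arithmetic sequence with common difference d = 18.
Next term = 86 + 18 = 104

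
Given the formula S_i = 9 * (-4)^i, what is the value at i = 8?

S_8 = 9 * (-4)^8 = 9 * 65536 = 589824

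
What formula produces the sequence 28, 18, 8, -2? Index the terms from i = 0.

Check differences: 18 - 28 = -10
8 - 18 = -10
Common difference d = -10.
First term a = 28.
Formula: S_i = 28 - 10*i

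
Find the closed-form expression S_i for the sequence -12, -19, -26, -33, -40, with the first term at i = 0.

Check differences: -19 - -12 = -7
-26 - -19 = -7
Common difference d = -7.
First term a = -12.
Formula: S_i = -12 - 7*i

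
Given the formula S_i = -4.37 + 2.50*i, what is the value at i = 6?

S_6 = -4.37 + 2.5*6 = -4.37 + 15.0 = 10.63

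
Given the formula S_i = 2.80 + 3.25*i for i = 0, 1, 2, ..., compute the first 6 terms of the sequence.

This is an arithmetic sequence.
i=0: S_0 = 2.8 + 3.25*0 = 2.8
i=1: S_1 = 2.8 + 3.25*1 = 6.05
i=2: S_2 = 2.8 + 3.25*2 = 9.3
i=3: S_3 = 2.8 + 3.25*3 = 12.55
i=4: S_4 = 2.8 + 3.25*4 = 15.8
i=5: S_5 = 2.8 + 3.25*5 = 19.05
The first 6 terms are: [2.8, 6.05, 9.3, 12.55, 15.8, 19.05]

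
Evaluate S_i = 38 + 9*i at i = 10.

S_10 = 38 + 9*10 = 38 + 90 = 128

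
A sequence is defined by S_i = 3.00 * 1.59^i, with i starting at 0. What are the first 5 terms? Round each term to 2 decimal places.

This is a geometric sequence.
i=0: S_0 = 3.0 * 1.59^0 = 3.0
i=1: S_1 = 3.0 * 1.59^1 = 4.77
i=2: S_2 = 3.0 * 1.59^2 ≈ 7.58
i=3: S_3 = 3.0 * 1.59^3 ≈ 12.06
i=4: S_4 = 3.0 * 1.59^4 ≈ 19.17
The first 5 terms are: [3.0, 4.77, 7.58, 12.06, 19.17]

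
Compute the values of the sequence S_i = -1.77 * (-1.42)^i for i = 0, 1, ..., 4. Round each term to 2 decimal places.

This is a geometric sequence.
i=0: S_0 = -1.77 * (-1.42)^0 = -1.77
i=1: S_1 = -1.77 * (-1.42)^1 ≈ 2.51
i=2: S_2 = -1.77 * (-1.42)^2 ≈ -3.57
i=3: S_3 = -1.77 * (-1.42)^3 ≈ 5.07
i=4: S_4 = -1.77 * (-1.42)^4 ≈ -7.2
The first 5 terms are: [-1.77, 2.51, -3.57, 5.07, -7.2]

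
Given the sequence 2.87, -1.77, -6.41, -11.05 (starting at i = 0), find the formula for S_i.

Check differences: -1.77 - 2.87 = -4.64
-6.41 - -1.77 = -4.64
Common difference d = -4.64.
First term a = 2.87.
Formula: S_i = 2.87 - 4.64*i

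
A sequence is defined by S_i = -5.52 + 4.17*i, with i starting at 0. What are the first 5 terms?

This is an arithmetic sequence.
i=0: S_0 = -5.52 + 4.17*0 = -5.52
i=1: S_1 = -5.52 + 4.17*1 = -1.35
i=2: S_2 = -5.52 + 4.17*2 = 2.82
i=3: S_3 = -5.52 + 4.17*3 = 6.99
i=4: S_4 = -5.52 + 4.17*4 = 11.16
The first 5 terms are: [-5.52, -1.35, 2.82, 6.99, 11.16]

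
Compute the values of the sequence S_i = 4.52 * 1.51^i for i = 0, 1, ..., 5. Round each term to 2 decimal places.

This is a geometric sequence.
i=0: S_0 = 4.52 * 1.51^0 = 4.52
i=1: S_1 = 4.52 * 1.51^1 ≈ 6.83
i=2: S_2 = 4.52 * 1.51^2 ≈ 10.31
i=3: S_3 = 4.52 * 1.51^3 ≈ 15.56
i=4: S_4 = 4.52 * 1.51^4 ≈ 23.5
i=5: S_5 = 4.52 * 1.51^5 ≈ 35.48
The first 6 terms are: [4.52, 6.83, 10.31, 15.56, 23.5, 35.48]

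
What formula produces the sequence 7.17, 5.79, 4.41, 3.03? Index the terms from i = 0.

Check differences: 5.79 - 7.17 = -1.38
4.41 - 5.79 = -1.38
Common difference d = -1.38.
First term a = 7.17.
Formula: S_i = 7.17 - 1.38*i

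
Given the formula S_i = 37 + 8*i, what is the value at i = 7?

S_7 = 37 + 8*7 = 37 + 56 = 93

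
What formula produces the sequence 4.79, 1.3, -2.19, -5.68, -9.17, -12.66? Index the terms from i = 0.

Check differences: 1.3 - 4.79 = -3.49
-2.19 - 1.3 = -3.49
Common difference d = -3.49.
First term a = 4.79.
Formula: S_i = 4.79 - 3.49*i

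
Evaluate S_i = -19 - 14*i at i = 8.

S_8 = -19 + -14*8 = -19 + -112 = -131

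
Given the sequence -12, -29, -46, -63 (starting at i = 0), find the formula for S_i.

Check differences: -29 - -12 = -17
-46 - -29 = -17
Common difference d = -17.
First term a = -12.
Formula: S_i = -12 - 17*i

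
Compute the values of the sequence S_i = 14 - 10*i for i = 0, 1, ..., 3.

This is an arithmetic sequence.
i=0: S_0 = 14 + -10*0 = 14
i=1: S_1 = 14 + -10*1 = 4
i=2: S_2 = 14 + -10*2 = -6
i=3: S_3 = 14 + -10*3 = -16
The first 4 terms are: [14, 4, -6, -16]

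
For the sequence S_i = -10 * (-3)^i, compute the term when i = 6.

S_6 = -10 * (-3)^6 = -10 * 729 = -7290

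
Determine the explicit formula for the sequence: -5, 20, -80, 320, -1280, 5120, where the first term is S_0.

Check ratios: 20 / -5 = -4.0
Common ratio r = -4.
First term a = -5.
Formula: S_i = -5 * (-4)^i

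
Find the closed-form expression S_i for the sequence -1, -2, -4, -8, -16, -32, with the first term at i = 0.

Check ratios: -2 / -1 = 2.0
Common ratio r = 2.
First term a = -1.
Formula: S_i = -1 * 2^i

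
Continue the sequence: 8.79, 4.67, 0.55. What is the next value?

Differences: 4.67 - 8.79 = -4.12
This is an arithmetic sequence with common difference d = -4.12.
Next term = 0.55 + -4.12 = -3.57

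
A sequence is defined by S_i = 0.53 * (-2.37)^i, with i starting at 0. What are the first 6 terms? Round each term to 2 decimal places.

This is a geometric sequence.
i=0: S_0 = 0.53 * (-2.37)^0 = 0.53
i=1: S_1 = 0.53 * (-2.37)^1 ≈ -1.26
i=2: S_2 = 0.53 * (-2.37)^2 ≈ 2.98
i=3: S_3 = 0.53 * (-2.37)^3 ≈ -7.06
i=4: S_4 = 0.53 * (-2.37)^4 ≈ 16.72
i=5: S_5 = 0.53 * (-2.37)^5 ≈ -39.63
The first 6 terms are: [0.53, -1.26, 2.98, -7.06, 16.72, -39.63]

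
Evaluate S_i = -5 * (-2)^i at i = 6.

S_6 = -5 * (-2)^6 = -5 * 64 = -320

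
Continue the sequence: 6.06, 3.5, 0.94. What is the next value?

Differences: 3.5 - 6.06 = -2.56
This is an arithmetic sequence with common difference d = -2.56.
Next term = 0.94 + -2.56 = -1.62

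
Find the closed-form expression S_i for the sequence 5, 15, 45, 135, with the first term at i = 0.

Check ratios: 15 / 5 = 3.0
Common ratio r = 3.
First term a = 5.
Formula: S_i = 5 * 3^i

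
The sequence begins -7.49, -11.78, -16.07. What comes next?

Differences: -11.78 - -7.49 = -4.29
This is an arithmetic sequence with common difference d = -4.29.
Next term = -16.07 + -4.29 = -20.36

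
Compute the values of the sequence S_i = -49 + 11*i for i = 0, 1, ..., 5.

This is an arithmetic sequence.
i=0: S_0 = -49 + 11*0 = -49
i=1: S_1 = -49 + 11*1 = -38
i=2: S_2 = -49 + 11*2 = -27
i=3: S_3 = -49 + 11*3 = -16
i=4: S_4 = -49 + 11*4 = -5
i=5: S_5 = -49 + 11*5 = 6
The first 6 terms are: [-49, -38, -27, -16, -5, 6]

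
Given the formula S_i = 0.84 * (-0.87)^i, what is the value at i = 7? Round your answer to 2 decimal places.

S_7 = 0.84 * (-0.87)^7 ≈ 0.84 * -0.3773 ≈ -0.32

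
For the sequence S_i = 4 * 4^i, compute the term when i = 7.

S_7 = 4 * 4^7 = 4 * 16384 = 65536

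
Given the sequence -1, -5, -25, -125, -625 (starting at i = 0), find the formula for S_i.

Check ratios: -5 / -1 = 5.0
Common ratio r = 5.
First term a = -1.
Formula: S_i = -1 * 5^i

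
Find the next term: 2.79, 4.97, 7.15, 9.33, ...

Differences: 4.97 - 2.79 = 2.18
This is an arithmetic sequence with common difference d = 2.18.
Next term = 9.33 + 2.18 = 11.51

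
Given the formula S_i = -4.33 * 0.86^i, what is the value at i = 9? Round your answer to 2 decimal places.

S_9 = -4.33 * 0.86^9 ≈ -4.33 * 0.2573 ≈ -1.11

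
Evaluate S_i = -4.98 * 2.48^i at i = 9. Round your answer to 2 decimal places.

S_9 = -4.98 * 2.48^9 ≈ -4.98 * 3548.666 ≈ -17672.36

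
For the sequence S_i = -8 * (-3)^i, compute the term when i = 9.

S_9 = -8 * (-3)^9 = -8 * -19683 = 157464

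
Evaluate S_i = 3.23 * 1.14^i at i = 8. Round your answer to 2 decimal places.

S_8 = 3.23 * 1.14^8 ≈ 3.23 * 2.8526 ≈ 9.21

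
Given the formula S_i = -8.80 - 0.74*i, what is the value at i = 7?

S_7 = -8.8 + -0.74*7 = -8.8 + -5.18 = -13.98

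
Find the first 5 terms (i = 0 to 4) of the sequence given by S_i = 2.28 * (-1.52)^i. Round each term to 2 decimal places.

This is a geometric sequence.
i=0: S_0 = 2.28 * (-1.52)^0 = 2.28
i=1: S_1 = 2.28 * (-1.52)^1 ≈ -3.47
i=2: S_2 = 2.28 * (-1.52)^2 ≈ 5.27
i=3: S_3 = 2.28 * (-1.52)^3 ≈ -8.01
i=4: S_4 = 2.28 * (-1.52)^4 ≈ 12.17
The first 5 terms are: [2.28, -3.47, 5.27, -8.01, 12.17]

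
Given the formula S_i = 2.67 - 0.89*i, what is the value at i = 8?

S_8 = 2.67 + -0.89*8 = 2.67 + -7.12 = -4.45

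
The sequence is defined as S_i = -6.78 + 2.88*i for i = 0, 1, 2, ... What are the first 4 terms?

This is an arithmetic sequence.
i=0: S_0 = -6.78 + 2.88*0 = -6.78
i=1: S_1 = -6.78 + 2.88*1 = -3.9
i=2: S_2 = -6.78 + 2.88*2 = -1.02
i=3: S_3 = -6.78 + 2.88*3 = 1.86
The first 4 terms are: [-6.78, -3.9, -1.02, 1.86]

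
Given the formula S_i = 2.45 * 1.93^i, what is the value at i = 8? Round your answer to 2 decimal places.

S_8 = 2.45 * 1.93^8 ≈ 2.45 * 192.5123 ≈ 471.66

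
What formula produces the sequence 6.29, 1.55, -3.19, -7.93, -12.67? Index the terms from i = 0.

Check differences: 1.55 - 6.29 = -4.74
-3.19 - 1.55 = -4.74
Common difference d = -4.74.
First term a = 6.29.
Formula: S_i = 6.29 - 4.74*i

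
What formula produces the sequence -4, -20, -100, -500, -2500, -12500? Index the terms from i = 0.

Check ratios: -20 / -4 = 5.0
Common ratio r = 5.
First term a = -4.
Formula: S_i = -4 * 5^i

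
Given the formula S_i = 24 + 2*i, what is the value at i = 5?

S_5 = 24 + 2*5 = 24 + 10 = 34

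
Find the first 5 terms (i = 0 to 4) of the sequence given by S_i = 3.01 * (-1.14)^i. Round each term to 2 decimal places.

This is a geometric sequence.
i=0: S_0 = 3.01 * (-1.14)^0 = 3.01
i=1: S_1 = 3.01 * (-1.14)^1 ≈ -3.43
i=2: S_2 = 3.01 * (-1.14)^2 ≈ 3.91
i=3: S_3 = 3.01 * (-1.14)^3 ≈ -4.46
i=4: S_4 = 3.01 * (-1.14)^4 ≈ 5.08
The first 5 terms are: [3.01, -3.43, 3.91, -4.46, 5.08]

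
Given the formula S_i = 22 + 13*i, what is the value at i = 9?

S_9 = 22 + 13*9 = 22 + 117 = 139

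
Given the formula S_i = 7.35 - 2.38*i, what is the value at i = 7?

S_7 = 7.35 + -2.38*7 = 7.35 + -16.66 = -9.31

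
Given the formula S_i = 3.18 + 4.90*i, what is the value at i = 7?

S_7 = 3.18 + 4.9*7 = 3.18 + 34.3 = 37.48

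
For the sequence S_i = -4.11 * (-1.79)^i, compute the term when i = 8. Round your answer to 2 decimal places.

S_8 = -4.11 * (-1.79)^8 ≈ -4.11 * 105.396 ≈ -433.18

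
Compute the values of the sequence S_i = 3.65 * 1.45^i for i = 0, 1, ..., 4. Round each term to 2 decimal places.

This is a geometric sequence.
i=0: S_0 = 3.65 * 1.45^0 = 3.65
i=1: S_1 = 3.65 * 1.45^1 ≈ 5.29
i=2: S_2 = 3.65 * 1.45^2 ≈ 7.67
i=3: S_3 = 3.65 * 1.45^3 ≈ 11.13
i=4: S_4 = 3.65 * 1.45^4 ≈ 16.13
The first 5 terms are: [3.65, 5.29, 7.67, 11.13, 16.13]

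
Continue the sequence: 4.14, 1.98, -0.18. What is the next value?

Differences: 1.98 - 4.14 = -2.16
This is an arithmetic sequence with common difference d = -2.16.
Next term = -0.18 + -2.16 = -2.34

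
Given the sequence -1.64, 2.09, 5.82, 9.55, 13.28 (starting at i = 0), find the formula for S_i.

Check differences: 2.09 - -1.64 = 3.73
5.82 - 2.09 = 3.73
Common difference d = 3.73.
First term a = -1.64.
Formula: S_i = -1.64 + 3.73*i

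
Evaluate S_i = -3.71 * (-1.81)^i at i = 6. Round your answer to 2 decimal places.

S_6 = -3.71 * (-1.81)^6 ≈ -3.71 * 35.1618 ≈ -130.45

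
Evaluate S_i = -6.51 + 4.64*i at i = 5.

S_5 = -6.51 + 4.64*5 = -6.51 + 23.2 = 16.69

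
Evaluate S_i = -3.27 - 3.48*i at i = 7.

S_7 = -3.27 + -3.48*7 = -3.27 + -24.36 = -27.63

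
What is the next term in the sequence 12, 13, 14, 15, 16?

Differences: 13 - 12 = 1
This is an arithmetic sequence with common difference d = 1.
Next term = 16 + 1 = 17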